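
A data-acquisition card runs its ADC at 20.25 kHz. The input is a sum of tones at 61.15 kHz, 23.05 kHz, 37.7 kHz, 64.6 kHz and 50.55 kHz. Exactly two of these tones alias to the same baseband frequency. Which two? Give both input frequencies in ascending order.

23.05 kHz, 37.7 kHz

fs/2 = 10.125 kHz.
61.15 kHz mod fs = 0.4 kHz.
0.4 kHz ≤ fs/2 = 10.125 kHz, appears at 0.4 kHz.
23.05 kHz mod fs = 2.8 kHz.
2.8 kHz ≤ fs/2 = 10.125 kHz, appears at 2.8 kHz.
37.7 kHz mod fs = 17.45 kHz.
17.45 kHz > fs/2 = 10.125 kHz, folds to fs − 17.45 kHz = 2.8 kHz.
64.6 kHz mod fs = 3.85 kHz.
3.85 kHz ≤ fs/2 = 10.125 kHz, appears at 3.85 kHz.
50.55 kHz mod fs = 10.05 kHz.
10.05 kHz ≤ fs/2 = 10.125 kHz, appears at 10.05 kHz.
23.05 kHz and 37.7 kHz both map to 2.8 kHz.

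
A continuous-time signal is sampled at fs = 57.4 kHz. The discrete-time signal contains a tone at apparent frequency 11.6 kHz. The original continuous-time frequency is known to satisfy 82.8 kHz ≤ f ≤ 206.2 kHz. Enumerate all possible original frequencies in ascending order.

103.2 kHz, 126.4 kHz, 160.6 kHz, 183.8 kHz

Frequencies that alias to 11.6 kHz are k·fs ± 11.6 kHz for integer k ≥ 0.
k=0: 11.6 kHz.
k=1: 45.8 kHz, 69 kHz.
k=2: 103.2 kHz, 126.4 kHz.
k=3: 160.6 kHz, 183.8 kHz.
k=4: 218 kHz, 241.2 kHz.
Within [82.8 kHz, 206.2 kHz]: 103.2 kHz, 126.4 kHz, 160.6 kHz, 183.8 kHz.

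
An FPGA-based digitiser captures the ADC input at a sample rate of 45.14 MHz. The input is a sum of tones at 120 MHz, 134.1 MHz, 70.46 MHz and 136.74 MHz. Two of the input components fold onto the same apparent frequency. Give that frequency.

fs/2 = 22.57 MHz.
120 MHz mod fs = 29.72 MHz.
29.72 MHz > fs/2 = 22.57 MHz, folds to fs − 29.72 MHz = 15.42 MHz.
134.1 MHz mod fs = 43.82 MHz.
43.82 MHz > fs/2 = 22.57 MHz, folds to fs − 43.82 MHz = 1.32 MHz.
70.46 MHz mod fs = 25.32 MHz.
25.32 MHz > fs/2 = 22.57 MHz, folds to fs − 25.32 MHz = 19.82 MHz.
136.74 MHz mod fs = 1.32 MHz.
1.32 MHz ≤ fs/2 = 22.57 MHz, appears at 1.32 MHz.
134.1 MHz and 136.74 MHz both map to 1.32 MHz.

1.32 MHz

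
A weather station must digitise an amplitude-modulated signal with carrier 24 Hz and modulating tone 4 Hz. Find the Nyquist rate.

AM sidebands sit at fc ± fm = 20 Hz and 28 Hz.
Highest-frequency component: 28 Hz.
Nyquist rate = 2 × 28 Hz = 56 Hz.

56 Hz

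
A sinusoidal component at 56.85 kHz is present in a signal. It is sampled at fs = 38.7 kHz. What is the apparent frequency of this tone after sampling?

56.85 kHz mod fs = 18.15 kHz.
18.15 kHz ≤ fs/2 = 19.35 kHz, appears at 18.15 kHz.

18.15 kHz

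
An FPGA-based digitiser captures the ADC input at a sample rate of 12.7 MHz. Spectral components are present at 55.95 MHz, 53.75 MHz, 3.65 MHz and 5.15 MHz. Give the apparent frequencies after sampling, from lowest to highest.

fs/2 = 6.35 MHz.
55.95 MHz mod fs = 5.15 MHz.
5.15 MHz ≤ fs/2 = 6.35 MHz, appears at 5.15 MHz.
53.75 MHz mod fs = 2.95 MHz.
2.95 MHz ≤ fs/2 = 6.35 MHz, appears at 2.95 MHz.
3.65 MHz ≤ fs/2 = 6.35 MHz, passes unchanged.
5.15 MHz ≤ fs/2 = 6.35 MHz, passes unchanged.
Distinct values: {2.95 MHz, 3.65 MHz, 5.15 MHz}.

2.95 MHz, 3.65 MHz, 5.15 MHz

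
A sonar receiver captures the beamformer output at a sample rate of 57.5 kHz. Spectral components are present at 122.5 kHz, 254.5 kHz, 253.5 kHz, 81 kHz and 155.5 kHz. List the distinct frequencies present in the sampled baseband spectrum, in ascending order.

7.5 kHz, 17 kHz, 23.5 kHz, 24.5 kHz

fs/2 = 28.75 kHz.
122.5 kHz mod fs = 7.5 kHz.
7.5 kHz ≤ fs/2 = 28.75 kHz, appears at 7.5 kHz.
254.5 kHz mod fs = 24.5 kHz.
24.5 kHz ≤ fs/2 = 28.75 kHz, appears at 24.5 kHz.
253.5 kHz mod fs = 23.5 kHz.
23.5 kHz ≤ fs/2 = 28.75 kHz, appears at 23.5 kHz.
81 kHz mod fs = 23.5 kHz.
23.5 kHz ≤ fs/2 = 28.75 kHz, appears at 23.5 kHz.
155.5 kHz mod fs = 40.5 kHz.
40.5 kHz > fs/2 = 28.75 kHz, folds to fs − 40.5 kHz = 17 kHz.
Distinct values: {7.5 kHz, 17 kHz, 23.5 kHz, 24.5 kHz}.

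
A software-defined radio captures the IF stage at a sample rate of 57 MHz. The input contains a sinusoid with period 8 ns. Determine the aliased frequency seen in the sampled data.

11 MHz

T = 8 ns → f = 1/T = 125 MHz.
125 MHz mod fs = 11 MHz.
11 MHz ≤ fs/2 = 28.5 MHz, appears at 11 MHz.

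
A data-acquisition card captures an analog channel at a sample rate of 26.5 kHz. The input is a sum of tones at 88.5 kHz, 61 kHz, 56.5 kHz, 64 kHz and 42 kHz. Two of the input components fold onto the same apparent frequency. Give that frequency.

11 kHz

fs/2 = 13.25 kHz.
88.5 kHz mod fs = 9 kHz.
9 kHz ≤ fs/2 = 13.25 kHz, appears at 9 kHz.
61 kHz mod fs = 8 kHz.
8 kHz ≤ fs/2 = 13.25 kHz, appears at 8 kHz.
56.5 kHz mod fs = 3.5 kHz.
3.5 kHz ≤ fs/2 = 13.25 kHz, appears at 3.5 kHz.
64 kHz mod fs = 11 kHz.
11 kHz ≤ fs/2 = 13.25 kHz, appears at 11 kHz.
42 kHz mod fs = 15.5 kHz.
15.5 kHz > fs/2 = 13.25 kHz, folds to fs − 15.5 kHz = 11 kHz.
42 kHz and 64 kHz both map to 11 kHz.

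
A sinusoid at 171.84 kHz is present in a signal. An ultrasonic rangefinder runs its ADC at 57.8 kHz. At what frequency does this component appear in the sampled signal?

171.84 kHz mod fs = 56.24 kHz.
56.24 kHz > fs/2 = 28.9 kHz, folds to fs − 56.24 kHz = 1.56 kHz.

1.56 kHz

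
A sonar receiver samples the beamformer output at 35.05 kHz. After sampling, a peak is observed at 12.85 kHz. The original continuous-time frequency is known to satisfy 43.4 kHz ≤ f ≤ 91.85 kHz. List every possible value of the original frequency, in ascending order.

Frequencies that alias to 12.85 kHz are k·fs ± 12.85 kHz for integer k ≥ 0.
k=0: 12.85 kHz.
k=1: 22.2 kHz, 47.9 kHz.
k=2: 57.25 kHz, 82.95 kHz.
k=3: 92.3 kHz, 118 kHz.
Within [43.4 kHz, 91.85 kHz]: 47.9 kHz, 57.25 kHz, 82.95 kHz.

47.9 kHz, 57.25 kHz, 82.95 kHz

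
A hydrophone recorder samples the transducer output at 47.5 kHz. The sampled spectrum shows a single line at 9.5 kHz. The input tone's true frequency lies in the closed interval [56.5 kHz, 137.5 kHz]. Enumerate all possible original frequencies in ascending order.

57 kHz, 85.5 kHz, 104.5 kHz, 133 kHz

Frequencies that alias to 9.5 kHz are k·fs ± 9.5 kHz for integer k ≥ 0.
k=0: 9.5 kHz.
k=1: 38 kHz, 57 kHz.
k=2: 85.5 kHz, 104.5 kHz.
k=3: 133 kHz, 152 kHz.
k=4: 180.5 kHz, 199.5 kHz.
Within [56.5 kHz, 137.5 kHz]: 57 kHz, 85.5 kHz, 104.5 kHz, 133 kHz.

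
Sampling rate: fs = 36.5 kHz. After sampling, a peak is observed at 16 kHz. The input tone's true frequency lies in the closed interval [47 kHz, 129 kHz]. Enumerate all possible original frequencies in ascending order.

52.5 kHz, 57 kHz, 89 kHz, 93.5 kHz, 125.5 kHz

Frequencies that alias to 16 kHz are k·fs ± 16 kHz for integer k ≥ 0.
k=0: 16 kHz.
k=1: 20.5 kHz, 52.5 kHz.
k=2: 57 kHz, 89 kHz.
k=3: 93.5 kHz, 125.5 kHz.
k=4: 130 kHz, 162 kHz.
Within [47 kHz, 129 kHz]: 52.5 kHz, 57 kHz, 89 kHz, 93.5 kHz, 125.5 kHz.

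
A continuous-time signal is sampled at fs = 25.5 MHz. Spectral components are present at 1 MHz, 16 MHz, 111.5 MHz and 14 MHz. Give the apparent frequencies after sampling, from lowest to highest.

fs/2 = 12.75 MHz.
1 MHz ≤ fs/2 = 12.75 MHz, passes unchanged.
16 MHz > fs/2 = 12.75 MHz, folds to fs − 16 MHz = 9.5 MHz.
111.5 MHz mod fs = 9.5 MHz.
9.5 MHz ≤ fs/2 = 12.75 MHz, appears at 9.5 MHz.
14 MHz > fs/2 = 12.75 MHz, folds to fs − 14 MHz = 11.5 MHz.
Distinct values: {1 MHz, 9.5 MHz, 11.5 MHz}.

1 MHz, 9.5 MHz, 11.5 MHz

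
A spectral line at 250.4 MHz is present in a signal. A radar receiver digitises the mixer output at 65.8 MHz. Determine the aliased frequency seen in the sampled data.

250.4 MHz mod fs = 53 MHz.
53 MHz > fs/2 = 32.9 MHz, folds to fs − 53 MHz = 12.8 MHz.

12.8 MHz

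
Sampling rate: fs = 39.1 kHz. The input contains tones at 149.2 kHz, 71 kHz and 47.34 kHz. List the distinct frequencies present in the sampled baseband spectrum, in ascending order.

fs/2 = 19.55 kHz.
149.2 kHz mod fs = 31.9 kHz.
31.9 kHz > fs/2 = 19.55 kHz, folds to fs − 31.9 kHz = 7.2 kHz.
71 kHz mod fs = 31.9 kHz.
31.9 kHz > fs/2 = 19.55 kHz, folds to fs − 31.9 kHz = 7.2 kHz.
47.34 kHz mod fs = 8.24 kHz.
8.24 kHz ≤ fs/2 = 19.55 kHz, appears at 8.24 kHz.
Distinct values: {7.2 kHz, 8.24 kHz}.

7.2 kHz, 8.24 kHz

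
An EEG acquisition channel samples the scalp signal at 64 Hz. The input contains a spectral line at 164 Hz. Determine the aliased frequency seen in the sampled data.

28 Hz

164 Hz mod fs = 36 Hz.
36 Hz > fs/2 = 32 Hz, folds to fs − 36 Hz = 28 Hz.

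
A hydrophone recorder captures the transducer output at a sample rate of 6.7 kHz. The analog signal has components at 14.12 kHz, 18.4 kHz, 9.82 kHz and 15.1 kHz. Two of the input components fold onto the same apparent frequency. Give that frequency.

fs/2 = 3.35 kHz.
14.12 kHz mod fs = 0.72 kHz.
0.72 kHz ≤ fs/2 = 3.35 kHz, appears at 0.72 kHz.
18.4 kHz mod fs = 5 kHz.
5 kHz > fs/2 = 3.35 kHz, folds to fs − 5 kHz = 1.7 kHz.
9.82 kHz mod fs = 3.12 kHz.
3.12 kHz ≤ fs/2 = 3.35 kHz, appears at 3.12 kHz.
15.1 kHz mod fs = 1.7 kHz.
1.7 kHz ≤ fs/2 = 3.35 kHz, appears at 1.7 kHz.
15.1 kHz and 18.4 kHz both map to 1.7 kHz.

1.7 kHz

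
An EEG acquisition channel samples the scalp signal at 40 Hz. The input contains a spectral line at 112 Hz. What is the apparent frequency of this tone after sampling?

112 Hz mod fs = 32 Hz.
32 Hz > fs/2 = 20 Hz, folds to fs − 32 Hz = 8 Hz.

8 Hz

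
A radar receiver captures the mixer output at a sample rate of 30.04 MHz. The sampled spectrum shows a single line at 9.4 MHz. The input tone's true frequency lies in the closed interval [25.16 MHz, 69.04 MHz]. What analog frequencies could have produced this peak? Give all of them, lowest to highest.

39.44 MHz, 50.68 MHz

Frequencies that alias to 9.4 MHz are k·fs ± 9.4 MHz for integer k ≥ 0.
k=0: 9.4 MHz.
k=1: 20.64 MHz, 39.44 MHz.
k=2: 50.68 MHz, 69.48 MHz.
k=3: 80.72 MHz, 99.52 MHz.
Within [25.16 MHz, 69.04 MHz]: 39.44 MHz, 50.68 MHz.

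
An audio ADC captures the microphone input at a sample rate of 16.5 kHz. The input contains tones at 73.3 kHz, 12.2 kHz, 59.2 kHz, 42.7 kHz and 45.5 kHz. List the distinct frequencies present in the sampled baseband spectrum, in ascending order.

4 kHz, 4.3 kHz, 6.8 kHz, 7.3 kHz

fs/2 = 8.25 kHz.
73.3 kHz mod fs = 7.3 kHz.
7.3 kHz ≤ fs/2 = 8.25 kHz, appears at 7.3 kHz.
12.2 kHz > fs/2 = 8.25 kHz, folds to fs − 12.2 kHz = 4.3 kHz.
59.2 kHz mod fs = 9.7 kHz.
9.7 kHz > fs/2 = 8.25 kHz, folds to fs − 9.7 kHz = 6.8 kHz.
42.7 kHz mod fs = 9.7 kHz.
9.7 kHz > fs/2 = 8.25 kHz, folds to fs − 9.7 kHz = 6.8 kHz.
45.5 kHz mod fs = 12.5 kHz.
12.5 kHz > fs/2 = 8.25 kHz, folds to fs − 12.5 kHz = 4 kHz.
Distinct values: {4 kHz, 4.3 kHz, 6.8 kHz, 7.3 kHz}.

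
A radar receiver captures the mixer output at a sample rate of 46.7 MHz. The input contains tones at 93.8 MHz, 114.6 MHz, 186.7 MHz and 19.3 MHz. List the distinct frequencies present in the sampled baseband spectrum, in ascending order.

fs/2 = 23.35 MHz.
93.8 MHz mod fs = 0.4 MHz.
0.4 MHz ≤ fs/2 = 23.35 MHz, appears at 0.4 MHz.
114.6 MHz mod fs = 21.2 MHz.
21.2 MHz ≤ fs/2 = 23.35 MHz, appears at 21.2 MHz.
186.7 MHz mod fs = 46.6 MHz.
46.6 MHz > fs/2 = 23.35 MHz, folds to fs − 46.6 MHz = 0.1 MHz.
19.3 MHz ≤ fs/2 = 23.35 MHz, passes unchanged.
Distinct values: {0.1 MHz, 0.4 MHz, 19.3 MHz, 21.2 MHz}.

0.1 MHz, 0.4 MHz, 19.3 MHz, 21.2 MHz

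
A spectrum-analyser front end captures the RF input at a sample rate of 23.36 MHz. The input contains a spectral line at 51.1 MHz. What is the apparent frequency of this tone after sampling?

51.1 MHz mod fs = 4.38 MHz.
4.38 MHz ≤ fs/2 = 11.68 MHz, appears at 4.38 MHz.

4.38 MHz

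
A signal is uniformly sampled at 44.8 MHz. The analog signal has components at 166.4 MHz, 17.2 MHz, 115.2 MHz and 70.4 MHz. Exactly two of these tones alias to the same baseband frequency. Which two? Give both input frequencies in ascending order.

fs/2 = 22.4 MHz.
166.4 MHz mod fs = 32 MHz.
32 MHz > fs/2 = 22.4 MHz, folds to fs − 32 MHz = 12.8 MHz.
17.2 MHz ≤ fs/2 = 22.4 MHz, passes unchanged.
115.2 MHz mod fs = 25.6 MHz.
25.6 MHz > fs/2 = 22.4 MHz, folds to fs − 25.6 MHz = 19.2 MHz.
70.4 MHz mod fs = 25.6 MHz.
25.6 MHz > fs/2 = 22.4 MHz, folds to fs − 25.6 MHz = 19.2 MHz.
70.4 MHz and 115.2 MHz both map to 19.2 MHz.

70.4 MHz, 115.2 MHz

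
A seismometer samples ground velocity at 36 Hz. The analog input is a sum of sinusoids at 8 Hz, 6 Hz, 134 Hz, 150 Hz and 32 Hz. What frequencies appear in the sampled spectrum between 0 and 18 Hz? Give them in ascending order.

fs/2 = 18 Hz.
8 Hz ≤ fs/2 = 18 Hz, passes unchanged.
6 Hz ≤ fs/2 = 18 Hz, passes unchanged.
134 Hz mod fs = 26 Hz.
26 Hz > fs/2 = 18 Hz, folds to fs − 26 Hz = 10 Hz.
150 Hz mod fs = 6 Hz.
6 Hz ≤ fs/2 = 18 Hz, appears at 6 Hz.
32 Hz > fs/2 = 18 Hz, folds to fs − 32 Hz = 4 Hz.
Distinct values: {4 Hz, 6 Hz, 8 Hz, 10 Hz}.

4 Hz, 6 Hz, 8 Hz, 10 Hz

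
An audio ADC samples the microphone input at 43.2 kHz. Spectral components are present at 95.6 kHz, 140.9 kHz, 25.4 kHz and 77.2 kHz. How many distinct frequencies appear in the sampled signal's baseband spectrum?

fs/2 = 21.6 kHz.
95.6 kHz mod fs = 9.2 kHz.
9.2 kHz ≤ fs/2 = 21.6 kHz, appears at 9.2 kHz.
140.9 kHz mod fs = 11.3 kHz.
11.3 kHz ≤ fs/2 = 21.6 kHz, appears at 11.3 kHz.
25.4 kHz > fs/2 = 21.6 kHz, folds to fs − 25.4 kHz = 17.8 kHz.
77.2 kHz mod fs = 34 kHz.
34 kHz > fs/2 = 21.6 kHz, folds to fs − 34 kHz = 9.2 kHz.
Distinct values: {9.2 kHz, 11.3 kHz, 17.8 kHz} → 3.

3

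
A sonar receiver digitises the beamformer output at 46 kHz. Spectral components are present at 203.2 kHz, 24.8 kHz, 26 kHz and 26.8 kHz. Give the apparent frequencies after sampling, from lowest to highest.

fs/2 = 23 kHz.
203.2 kHz mod fs = 19.2 kHz.
19.2 kHz ≤ fs/2 = 23 kHz, appears at 19.2 kHz.
24.8 kHz > fs/2 = 23 kHz, folds to fs − 24.8 kHz = 21.2 kHz.
26 kHz > fs/2 = 23 kHz, folds to fs − 26 kHz = 20 kHz.
26.8 kHz > fs/2 = 23 kHz, folds to fs − 26.8 kHz = 19.2 kHz.
Distinct values: {19.2 kHz, 20 kHz, 21.2 kHz}.

19.2 kHz, 20 kHz, 21.2 kHz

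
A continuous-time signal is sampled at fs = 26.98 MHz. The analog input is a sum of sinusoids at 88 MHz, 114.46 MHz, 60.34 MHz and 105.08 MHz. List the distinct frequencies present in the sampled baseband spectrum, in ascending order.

fs/2 = 13.49 MHz.
88 MHz mod fs = 7.06 MHz.
7.06 MHz ≤ fs/2 = 13.49 MHz, appears at 7.06 MHz.
114.46 MHz mod fs = 6.54 MHz.
6.54 MHz ≤ fs/2 = 13.49 MHz, appears at 6.54 MHz.
60.34 MHz mod fs = 6.38 MHz.
6.38 MHz ≤ fs/2 = 13.49 MHz, appears at 6.38 MHz.
105.08 MHz mod fs = 24.14 MHz.
24.14 MHz > fs/2 = 13.49 MHz, folds to fs − 24.14 MHz = 2.84 MHz.
Distinct values: {2.84 MHz, 6.38 MHz, 6.54 MHz, 7.06 MHz}.

2.84 MHz, 6.38 MHz, 6.54 MHz, 7.06 MHz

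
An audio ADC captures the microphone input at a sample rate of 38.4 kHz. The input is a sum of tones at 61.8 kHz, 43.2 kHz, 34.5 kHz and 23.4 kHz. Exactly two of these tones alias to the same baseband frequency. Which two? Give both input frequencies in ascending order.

fs/2 = 19.2 kHz.
61.8 kHz mod fs = 23.4 kHz.
23.4 kHz > fs/2 = 19.2 kHz, folds to fs − 23.4 kHz = 15 kHz.
43.2 kHz mod fs = 4.8 kHz.
4.8 kHz ≤ fs/2 = 19.2 kHz, appears at 4.8 kHz.
34.5 kHz > fs/2 = 19.2 kHz, folds to fs − 34.5 kHz = 3.9 kHz.
23.4 kHz > fs/2 = 19.2 kHz, folds to fs − 23.4 kHz = 15 kHz.
23.4 kHz and 61.8 kHz both map to 15 kHz.

23.4 kHz, 61.8 kHz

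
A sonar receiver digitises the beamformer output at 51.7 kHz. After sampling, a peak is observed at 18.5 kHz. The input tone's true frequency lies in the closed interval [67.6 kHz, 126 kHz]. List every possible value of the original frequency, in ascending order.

Frequencies that alias to 18.5 kHz are k·fs ± 18.5 kHz for integer k ≥ 0.
k=0: 18.5 kHz.
k=1: 33.2 kHz, 70.2 kHz.
k=2: 84.9 kHz, 121.9 kHz.
k=3: 136.6 kHz, 173.6 kHz.
Within [67.6 kHz, 126 kHz]: 70.2 kHz, 84.9 kHz, 121.9 kHz.

70.2 kHz, 84.9 kHz, 121.9 kHz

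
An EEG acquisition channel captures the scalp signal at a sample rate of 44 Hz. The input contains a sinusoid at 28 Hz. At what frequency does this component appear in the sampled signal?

28 Hz > fs/2 = 22 Hz, folds to fs − 28 Hz = 16 Hz.

16 Hz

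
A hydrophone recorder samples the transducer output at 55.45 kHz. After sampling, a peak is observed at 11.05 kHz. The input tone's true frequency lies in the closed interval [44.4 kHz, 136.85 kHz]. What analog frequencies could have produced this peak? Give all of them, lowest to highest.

44.4 kHz, 66.5 kHz, 99.85 kHz, 121.95 kHz

Frequencies that alias to 11.05 kHz are k·fs ± 11.05 kHz for integer k ≥ 0.
k=0: 11.05 kHz.
k=1: 44.4 kHz, 66.5 kHz.
k=2: 99.85 kHz, 121.95 kHz.
k=3: 155.3 kHz, 177.4 kHz.
Within [44.4 kHz, 136.85 kHz]: 44.4 kHz, 66.5 kHz, 99.85 kHz, 121.95 kHz.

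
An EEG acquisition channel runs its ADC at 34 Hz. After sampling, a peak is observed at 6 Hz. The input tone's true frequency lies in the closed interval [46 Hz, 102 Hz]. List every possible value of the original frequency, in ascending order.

Frequencies that alias to 6 Hz are k·fs ± 6 Hz for integer k ≥ 0.
k=0: 6 Hz.
k=1: 28 Hz, 40 Hz.
k=2: 62 Hz, 74 Hz.
k=3: 96 Hz, 108 Hz.
k=4: 130 Hz, 142 Hz.
Within [46 Hz, 102 Hz]: 62 Hz, 74 Hz, 96 Hz.

62 Hz, 74 Hz, 96 Hz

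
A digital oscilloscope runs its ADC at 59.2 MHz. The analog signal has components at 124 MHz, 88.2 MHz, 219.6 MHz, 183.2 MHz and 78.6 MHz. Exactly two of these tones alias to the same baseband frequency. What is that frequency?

fs/2 = 29.6 MHz.
124 MHz mod fs = 5.6 MHz.
5.6 MHz ≤ fs/2 = 29.6 MHz, appears at 5.6 MHz.
88.2 MHz mod fs = 29 MHz.
29 MHz ≤ fs/2 = 29.6 MHz, appears at 29 MHz.
219.6 MHz mod fs = 42 MHz.
42 MHz > fs/2 = 29.6 MHz, folds to fs − 42 MHz = 17.2 MHz.
183.2 MHz mod fs = 5.6 MHz.
5.6 MHz ≤ fs/2 = 29.6 MHz, appears at 5.6 MHz.
78.6 MHz mod fs = 19.4 MHz.
19.4 MHz ≤ fs/2 = 29.6 MHz, appears at 19.4 MHz.
124 MHz and 183.2 MHz both map to 5.6 MHz.

5.6 MHz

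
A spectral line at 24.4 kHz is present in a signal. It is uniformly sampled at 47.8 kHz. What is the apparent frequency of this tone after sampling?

23.4 kHz

24.4 kHz > fs/2 = 23.9 kHz, folds to fs − 24.4 kHz = 23.4 kHz.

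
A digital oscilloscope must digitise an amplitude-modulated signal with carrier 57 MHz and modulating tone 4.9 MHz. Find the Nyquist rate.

123.8 MHz

AM sidebands sit at fc ± fm = 52.1 MHz and 61.9 MHz.
Highest-frequency component: 61.9 MHz.
Nyquist rate = 2 × 61.9 MHz = 123.8 MHz.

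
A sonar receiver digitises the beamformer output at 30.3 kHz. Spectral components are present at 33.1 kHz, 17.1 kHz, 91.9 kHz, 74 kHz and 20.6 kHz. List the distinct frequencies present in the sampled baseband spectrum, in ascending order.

fs/2 = 15.15 kHz.
33.1 kHz mod fs = 2.8 kHz.
2.8 kHz ≤ fs/2 = 15.15 kHz, appears at 2.8 kHz.
17.1 kHz > fs/2 = 15.15 kHz, folds to fs − 17.1 kHz = 13.2 kHz.
91.9 kHz mod fs = 1 kHz.
1 kHz ≤ fs/2 = 15.15 kHz, appears at 1 kHz.
74 kHz mod fs = 13.4 kHz.
13.4 kHz ≤ fs/2 = 15.15 kHz, appears at 13.4 kHz.
20.6 kHz > fs/2 = 15.15 kHz, folds to fs − 20.6 kHz = 9.7 kHz.
Distinct values: {1 kHz, 2.8 kHz, 9.7 kHz, 13.2 kHz, 13.4 kHz}.

1 kHz, 2.8 kHz, 9.7 kHz, 13.2 kHz, 13.4 kHz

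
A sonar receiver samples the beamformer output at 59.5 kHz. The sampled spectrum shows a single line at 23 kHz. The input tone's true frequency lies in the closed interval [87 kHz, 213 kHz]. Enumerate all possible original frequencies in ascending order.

Frequencies that alias to 23 kHz are k·fs ± 23 kHz for integer k ≥ 0.
k=0: 23 kHz.
k=1: 36.5 kHz, 82.5 kHz.
k=2: 96 kHz, 142 kHz.
k=3: 155.5 kHz, 201.5 kHz.
k=4: 215 kHz, 261 kHz.
Within [87 kHz, 213 kHz]: 96 kHz, 142 kHz, 155.5 kHz, 201.5 kHz.

96 kHz, 142 kHz, 155.5 kHz, 201.5 kHz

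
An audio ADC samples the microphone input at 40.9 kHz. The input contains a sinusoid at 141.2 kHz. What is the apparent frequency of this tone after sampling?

141.2 kHz mod fs = 18.5 kHz.
18.5 kHz ≤ fs/2 = 20.45 kHz, appears at 18.5 kHz.

18.5 kHz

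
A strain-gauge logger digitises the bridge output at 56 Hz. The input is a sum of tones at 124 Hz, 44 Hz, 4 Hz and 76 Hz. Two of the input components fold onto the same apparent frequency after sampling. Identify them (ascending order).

44 Hz, 124 Hz

fs/2 = 28 Hz.
124 Hz mod fs = 12 Hz.
12 Hz ≤ fs/2 = 28 Hz, appears at 12 Hz.
44 Hz > fs/2 = 28 Hz, folds to fs − 44 Hz = 12 Hz.
4 Hz ≤ fs/2 = 28 Hz, passes unchanged.
76 Hz mod fs = 20 Hz.
20 Hz ≤ fs/2 = 28 Hz, appears at 20 Hz.
44 Hz and 124 Hz both map to 12 Hz.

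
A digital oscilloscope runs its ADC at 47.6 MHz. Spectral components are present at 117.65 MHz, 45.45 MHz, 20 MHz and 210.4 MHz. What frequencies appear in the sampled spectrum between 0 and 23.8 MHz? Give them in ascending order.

2.15 MHz, 20 MHz, 22.45 MHz

fs/2 = 23.8 MHz.
117.65 MHz mod fs = 22.45 MHz.
22.45 MHz ≤ fs/2 = 23.8 MHz, appears at 22.45 MHz.
45.45 MHz > fs/2 = 23.8 MHz, folds to fs − 45.45 MHz = 2.15 MHz.
20 MHz ≤ fs/2 = 23.8 MHz, passes unchanged.
210.4 MHz mod fs = 20 MHz.
20 MHz ≤ fs/2 = 23.8 MHz, appears at 20 MHz.
Distinct values: {2.15 MHz, 20 MHz, 22.45 MHz}.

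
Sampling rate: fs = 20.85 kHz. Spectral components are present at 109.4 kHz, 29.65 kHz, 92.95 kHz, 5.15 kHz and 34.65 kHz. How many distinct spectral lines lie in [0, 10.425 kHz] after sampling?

fs/2 = 10.425 kHz.
109.4 kHz mod fs = 5.15 kHz.
5.15 kHz ≤ fs/2 = 10.425 kHz, appears at 5.15 kHz.
29.65 kHz mod fs = 8.8 kHz.
8.8 kHz ≤ fs/2 = 10.425 kHz, appears at 8.8 kHz.
92.95 kHz mod fs = 9.55 kHz.
9.55 kHz ≤ fs/2 = 10.425 kHz, appears at 9.55 kHz.
5.15 kHz ≤ fs/2 = 10.425 kHz, passes unchanged.
34.65 kHz mod fs = 13.8 kHz.
13.8 kHz > fs/2 = 10.425 kHz, folds to fs − 13.8 kHz = 7.05 kHz.
Distinct values: {5.15 kHz, 7.05 kHz, 8.8 kHz, 9.55 kHz} → 4.

4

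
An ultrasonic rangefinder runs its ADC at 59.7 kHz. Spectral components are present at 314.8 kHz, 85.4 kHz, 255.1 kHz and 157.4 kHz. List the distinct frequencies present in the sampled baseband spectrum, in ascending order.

fs/2 = 29.85 kHz.
314.8 kHz mod fs = 16.3 kHz.
16.3 kHz ≤ fs/2 = 29.85 kHz, appears at 16.3 kHz.
85.4 kHz mod fs = 25.7 kHz.
25.7 kHz ≤ fs/2 = 29.85 kHz, appears at 25.7 kHz.
255.1 kHz mod fs = 16.3 kHz.
16.3 kHz ≤ fs/2 = 29.85 kHz, appears at 16.3 kHz.
157.4 kHz mod fs = 38 kHz.
38 kHz > fs/2 = 29.85 kHz, folds to fs − 38 kHz = 21.7 kHz.
Distinct values: {16.3 kHz, 21.7 kHz, 25.7 kHz}.

16.3 kHz, 21.7 kHz, 25.7 kHz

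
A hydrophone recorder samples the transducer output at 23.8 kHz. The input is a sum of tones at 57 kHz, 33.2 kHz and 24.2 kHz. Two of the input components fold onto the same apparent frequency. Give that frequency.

fs/2 = 11.9 kHz.
57 kHz mod fs = 9.4 kHz.
9.4 kHz ≤ fs/2 = 11.9 kHz, appears at 9.4 kHz.
33.2 kHz mod fs = 9.4 kHz.
9.4 kHz ≤ fs/2 = 11.9 kHz, appears at 9.4 kHz.
24.2 kHz mod fs = 0.4 kHz.
0.4 kHz ≤ fs/2 = 11.9 kHz, appears at 0.4 kHz.
33.2 kHz and 57 kHz both map to 9.4 kHz.

9.4 kHz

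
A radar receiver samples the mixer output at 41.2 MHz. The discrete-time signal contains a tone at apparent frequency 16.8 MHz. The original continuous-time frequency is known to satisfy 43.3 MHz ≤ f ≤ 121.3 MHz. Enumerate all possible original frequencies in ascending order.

Frequencies that alias to 16.8 MHz are k·fs ± 16.8 MHz for integer k ≥ 0.
k=0: 16.8 MHz.
k=1: 24.4 MHz, 58 MHz.
k=2: 65.6 MHz, 99.2 MHz.
k=3: 106.8 MHz, 140.4 MHz.
k=4: 148 MHz, 181.6 MHz.
Within [43.3 MHz, 121.3 MHz]: 58 MHz, 65.6 MHz, 99.2 MHz, 106.8 MHz.

58 MHz, 65.6 MHz, 99.2 MHz, 106.8 MHz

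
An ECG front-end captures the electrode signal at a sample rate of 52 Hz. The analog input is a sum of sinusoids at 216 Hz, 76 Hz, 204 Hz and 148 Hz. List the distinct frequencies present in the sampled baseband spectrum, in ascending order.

fs/2 = 26 Hz.
216 Hz mod fs = 8 Hz.
8 Hz ≤ fs/2 = 26 Hz, appears at 8 Hz.
76 Hz mod fs = 24 Hz.
24 Hz ≤ fs/2 = 26 Hz, appears at 24 Hz.
204 Hz mod fs = 48 Hz.
48 Hz > fs/2 = 26 Hz, folds to fs − 48 Hz = 4 Hz.
148 Hz mod fs = 44 Hz.
44 Hz > fs/2 = 26 Hz, folds to fs − 44 Hz = 8 Hz.
Distinct values: {4 Hz, 8 Hz, 24 Hz}.

4 Hz, 8 Hz, 24 Hz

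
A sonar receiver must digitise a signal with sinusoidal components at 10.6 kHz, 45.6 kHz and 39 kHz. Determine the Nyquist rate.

91.2 kHz

Highest-frequency component: 45.6 kHz.
Nyquist rate = 2 × 45.6 kHz = 91.2 kHz.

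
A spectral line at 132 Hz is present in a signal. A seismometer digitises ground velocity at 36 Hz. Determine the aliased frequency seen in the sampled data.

132 Hz mod fs = 24 Hz.
24 Hz > fs/2 = 18 Hz, folds to fs − 24 Hz = 12 Hz.

12 Hz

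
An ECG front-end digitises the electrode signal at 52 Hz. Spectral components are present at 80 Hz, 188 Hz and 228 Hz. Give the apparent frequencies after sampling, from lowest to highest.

fs/2 = 26 Hz.
80 Hz mod fs = 28 Hz.
28 Hz > fs/2 = 26 Hz, folds to fs − 28 Hz = 24 Hz.
188 Hz mod fs = 32 Hz.
32 Hz > fs/2 = 26 Hz, folds to fs − 32 Hz = 20 Hz.
228 Hz mod fs = 20 Hz.
20 Hz ≤ fs/2 = 26 Hz, appears at 20 Hz.
Distinct values: {20 Hz, 24 Hz}.

20 Hz, 24 Hz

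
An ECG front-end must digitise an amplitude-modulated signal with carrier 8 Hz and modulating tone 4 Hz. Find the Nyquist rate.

24 Hz

AM sidebands sit at fc ± fm = 4 Hz and 12 Hz.
Highest-frequency component: 12 Hz.
Nyquist rate = 2 × 12 Hz = 24 Hz.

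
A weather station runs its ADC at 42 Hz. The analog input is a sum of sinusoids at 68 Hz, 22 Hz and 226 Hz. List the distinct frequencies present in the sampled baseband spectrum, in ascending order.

16 Hz, 20 Hz

fs/2 = 21 Hz.
68 Hz mod fs = 26 Hz.
26 Hz > fs/2 = 21 Hz, folds to fs − 26 Hz = 16 Hz.
22 Hz > fs/2 = 21 Hz, folds to fs − 22 Hz = 20 Hz.
226 Hz mod fs = 16 Hz.
16 Hz ≤ fs/2 = 21 Hz, appears at 16 Hz.
Distinct values: {16 Hz, 20 Hz}.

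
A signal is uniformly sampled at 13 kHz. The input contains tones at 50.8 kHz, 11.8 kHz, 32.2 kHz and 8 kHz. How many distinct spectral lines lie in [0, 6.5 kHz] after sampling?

3

fs/2 = 6.5 kHz.
50.8 kHz mod fs = 11.8 kHz.
11.8 kHz > fs/2 = 6.5 kHz, folds to fs − 11.8 kHz = 1.2 kHz.
11.8 kHz > fs/2 = 6.5 kHz, folds to fs − 11.8 kHz = 1.2 kHz.
32.2 kHz mod fs = 6.2 kHz.
6.2 kHz ≤ fs/2 = 6.5 kHz, appears at 6.2 kHz.
8 kHz > fs/2 = 6.5 kHz, folds to fs − 8 kHz = 5 kHz.
Distinct values: {1.2 kHz, 5 kHz, 6.2 kHz} → 3.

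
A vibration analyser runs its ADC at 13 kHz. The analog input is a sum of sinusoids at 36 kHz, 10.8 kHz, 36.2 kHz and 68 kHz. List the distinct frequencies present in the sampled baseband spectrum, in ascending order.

2.2 kHz, 2.8 kHz, 3 kHz

fs/2 = 6.5 kHz.
36 kHz mod fs = 10 kHz.
10 kHz > fs/2 = 6.5 kHz, folds to fs − 10 kHz = 3 kHz.
10.8 kHz > fs/2 = 6.5 kHz, folds to fs − 10.8 kHz = 2.2 kHz.
36.2 kHz mod fs = 10.2 kHz.
10.2 kHz > fs/2 = 6.5 kHz, folds to fs − 10.2 kHz = 2.8 kHz.
68 kHz mod fs = 3 kHz.
3 kHz ≤ fs/2 = 6.5 kHz, appears at 3 kHz.
Distinct values: {2.2 kHz, 2.8 kHz, 3 kHz}.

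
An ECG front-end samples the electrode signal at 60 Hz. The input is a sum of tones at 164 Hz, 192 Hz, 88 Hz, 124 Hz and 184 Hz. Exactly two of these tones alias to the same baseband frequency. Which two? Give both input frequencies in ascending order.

124 Hz, 184 Hz

fs/2 = 30 Hz.
164 Hz mod fs = 44 Hz.
44 Hz > fs/2 = 30 Hz, folds to fs − 44 Hz = 16 Hz.
192 Hz mod fs = 12 Hz.
12 Hz ≤ fs/2 = 30 Hz, appears at 12 Hz.
88 Hz mod fs = 28 Hz.
28 Hz ≤ fs/2 = 30 Hz, appears at 28 Hz.
124 Hz mod fs = 4 Hz.
4 Hz ≤ fs/2 = 30 Hz, appears at 4 Hz.
184 Hz mod fs = 4 Hz.
4 Hz ≤ fs/2 = 30 Hz, appears at 4 Hz.
124 Hz and 184 Hz both map to 4 Hz.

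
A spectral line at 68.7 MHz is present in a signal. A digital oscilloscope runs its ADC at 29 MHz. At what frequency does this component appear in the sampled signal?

10.7 MHz

68.7 MHz mod fs = 10.7 MHz.
10.7 MHz ≤ fs/2 = 14.5 MHz, appears at 10.7 MHz.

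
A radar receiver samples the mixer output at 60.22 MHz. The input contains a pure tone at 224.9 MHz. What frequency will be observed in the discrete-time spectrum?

15.98 MHz

224.9 MHz mod fs = 44.24 MHz.
44.24 MHz > fs/2 = 30.11 MHz, folds to fs − 44.24 MHz = 15.98 MHz.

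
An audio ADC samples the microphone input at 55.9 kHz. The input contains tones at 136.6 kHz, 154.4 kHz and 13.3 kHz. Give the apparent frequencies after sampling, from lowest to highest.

13.3 kHz, 24.8 kHz

fs/2 = 27.95 kHz.
136.6 kHz mod fs = 24.8 kHz.
24.8 kHz ≤ fs/2 = 27.95 kHz, appears at 24.8 kHz.
154.4 kHz mod fs = 42.6 kHz.
42.6 kHz > fs/2 = 27.95 kHz, folds to fs − 42.6 kHz = 13.3 kHz.
13.3 kHz ≤ fs/2 = 27.95 kHz, passes unchanged.
Distinct values: {13.3 kHz, 24.8 kHz}.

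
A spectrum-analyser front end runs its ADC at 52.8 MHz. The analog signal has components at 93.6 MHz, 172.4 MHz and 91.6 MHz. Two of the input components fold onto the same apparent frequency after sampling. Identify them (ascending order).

91.6 MHz, 172.4 MHz

fs/2 = 26.4 MHz.
93.6 MHz mod fs = 40.8 MHz.
40.8 MHz > fs/2 = 26.4 MHz, folds to fs − 40.8 MHz = 12 MHz.
172.4 MHz mod fs = 14 MHz.
14 MHz ≤ fs/2 = 26.4 MHz, appears at 14 MHz.
91.6 MHz mod fs = 38.8 MHz.
38.8 MHz > fs/2 = 26.4 MHz, folds to fs − 38.8 MHz = 14 MHz.
91.6 MHz and 172.4 MHz both map to 14 MHz.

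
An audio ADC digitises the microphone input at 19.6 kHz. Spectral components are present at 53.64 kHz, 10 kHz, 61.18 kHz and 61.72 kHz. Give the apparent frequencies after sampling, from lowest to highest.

2.38 kHz, 2.92 kHz, 5.16 kHz, 9.6 kHz

fs/2 = 9.8 kHz.
53.64 kHz mod fs = 14.44 kHz.
14.44 kHz > fs/2 = 9.8 kHz, folds to fs − 14.44 kHz = 5.16 kHz.
10 kHz > fs/2 = 9.8 kHz, folds to fs − 10 kHz = 9.6 kHz.
61.18 kHz mod fs = 2.38 kHz.
2.38 kHz ≤ fs/2 = 9.8 kHz, appears at 2.38 kHz.
61.72 kHz mod fs = 2.92 kHz.
2.92 kHz ≤ fs/2 = 9.8 kHz, appears at 2.92 kHz.
Distinct values: {2.38 kHz, 2.92 kHz, 5.16 kHz, 9.6 kHz}.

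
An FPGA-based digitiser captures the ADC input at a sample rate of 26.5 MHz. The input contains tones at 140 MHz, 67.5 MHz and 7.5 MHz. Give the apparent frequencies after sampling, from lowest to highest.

fs/2 = 13.25 MHz.
140 MHz mod fs = 7.5 MHz.
7.5 MHz ≤ fs/2 = 13.25 MHz, appears at 7.5 MHz.
67.5 MHz mod fs = 14.5 MHz.
14.5 MHz > fs/2 = 13.25 MHz, folds to fs − 14.5 MHz = 12 MHz.
7.5 MHz ≤ fs/2 = 13.25 MHz, passes unchanged.
Distinct values: {7.5 MHz, 12 MHz}.

7.5 MHz, 12 MHz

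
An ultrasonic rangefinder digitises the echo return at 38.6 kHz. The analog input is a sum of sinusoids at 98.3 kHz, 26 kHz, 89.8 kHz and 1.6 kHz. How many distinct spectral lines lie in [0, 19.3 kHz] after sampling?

3

fs/2 = 19.3 kHz.
98.3 kHz mod fs = 21.1 kHz.
21.1 kHz > fs/2 = 19.3 kHz, folds to fs − 21.1 kHz = 17.5 kHz.
26 kHz > fs/2 = 19.3 kHz, folds to fs − 26 kHz = 12.6 kHz.
89.8 kHz mod fs = 12.6 kHz.
12.6 kHz ≤ fs/2 = 19.3 kHz, appears at 12.6 kHz.
1.6 kHz ≤ fs/2 = 19.3 kHz, passes unchanged.
Distinct values: {1.6 kHz, 12.6 kHz, 17.5 kHz} → 3.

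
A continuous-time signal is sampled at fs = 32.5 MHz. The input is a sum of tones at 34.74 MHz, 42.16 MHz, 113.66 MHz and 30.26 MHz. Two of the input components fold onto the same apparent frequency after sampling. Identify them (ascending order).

fs/2 = 16.25 MHz.
34.74 MHz mod fs = 2.24 MHz.
2.24 MHz ≤ fs/2 = 16.25 MHz, appears at 2.24 MHz.
42.16 MHz mod fs = 9.66 MHz.
9.66 MHz ≤ fs/2 = 16.25 MHz, appears at 9.66 MHz.
113.66 MHz mod fs = 16.16 MHz.
16.16 MHz ≤ fs/2 = 16.25 MHz, appears at 16.16 MHz.
30.26 MHz > fs/2 = 16.25 MHz, folds to fs − 30.26 MHz = 2.24 MHz.
30.26 MHz and 34.74 MHz both map to 2.24 MHz.

30.26 MHz, 34.74 MHz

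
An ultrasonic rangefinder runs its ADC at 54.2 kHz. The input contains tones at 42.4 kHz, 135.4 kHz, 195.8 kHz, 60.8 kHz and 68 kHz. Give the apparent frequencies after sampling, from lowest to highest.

fs/2 = 27.1 kHz.
42.4 kHz > fs/2 = 27.1 kHz, folds to fs − 42.4 kHz = 11.8 kHz.
135.4 kHz mod fs = 27 kHz.
27 kHz ≤ fs/2 = 27.1 kHz, appears at 27 kHz.
195.8 kHz mod fs = 33.2 kHz.
33.2 kHz > fs/2 = 27.1 kHz, folds to fs − 33.2 kHz = 21 kHz.
60.8 kHz mod fs = 6.6 kHz.
6.6 kHz ≤ fs/2 = 27.1 kHz, appears at 6.6 kHz.
68 kHz mod fs = 13.8 kHz.
13.8 kHz ≤ fs/2 = 27.1 kHz, appears at 13.8 kHz.
Distinct values: {6.6 kHz, 11.8 kHz, 13.8 kHz, 21 kHz, 27 kHz}.

6.6 kHz, 11.8 kHz, 13.8 kHz, 21 kHz, 27 kHz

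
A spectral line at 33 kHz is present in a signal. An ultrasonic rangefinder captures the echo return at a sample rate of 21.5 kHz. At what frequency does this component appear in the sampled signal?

10 kHz

33 kHz mod fs = 11.5 kHz.
11.5 kHz > fs/2 = 10.75 kHz, folds to fs − 11.5 kHz = 10 kHz.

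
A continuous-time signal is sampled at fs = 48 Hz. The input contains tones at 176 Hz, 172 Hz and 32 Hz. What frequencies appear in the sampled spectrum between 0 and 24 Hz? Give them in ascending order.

16 Hz, 20 Hz

fs/2 = 24 Hz.
176 Hz mod fs = 32 Hz.
32 Hz > fs/2 = 24 Hz, folds to fs − 32 Hz = 16 Hz.
172 Hz mod fs = 28 Hz.
28 Hz > fs/2 = 24 Hz, folds to fs − 28 Hz = 20 Hz.
32 Hz > fs/2 = 24 Hz, folds to fs − 32 Hz = 16 Hz.
Distinct values: {16 Hz, 20 Hz}.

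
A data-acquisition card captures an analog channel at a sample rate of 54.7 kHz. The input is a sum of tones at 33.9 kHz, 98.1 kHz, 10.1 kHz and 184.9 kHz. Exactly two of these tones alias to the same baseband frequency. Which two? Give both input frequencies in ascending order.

33.9 kHz, 184.9 kHz

fs/2 = 27.35 kHz.
33.9 kHz > fs/2 = 27.35 kHz, folds to fs − 33.9 kHz = 20.8 kHz.
98.1 kHz mod fs = 43.4 kHz.
43.4 kHz > fs/2 = 27.35 kHz, folds to fs − 43.4 kHz = 11.3 kHz.
10.1 kHz ≤ fs/2 = 27.35 kHz, passes unchanged.
184.9 kHz mod fs = 20.8 kHz.
20.8 kHz ≤ fs/2 = 27.35 kHz, appears at 20.8 kHz.
33.9 kHz and 184.9 kHz both map to 20.8 kHz.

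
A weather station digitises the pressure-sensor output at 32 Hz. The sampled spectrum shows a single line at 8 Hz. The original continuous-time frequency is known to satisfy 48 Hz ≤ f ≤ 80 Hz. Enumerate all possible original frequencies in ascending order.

56 Hz, 72 Hz

Frequencies that alias to 8 Hz are k·fs ± 8 Hz for integer k ≥ 0.
k=0: 8 Hz.
k=1: 24 Hz, 40 Hz.
k=2: 56 Hz, 72 Hz.
k=3: 88 Hz, 104 Hz.
Within [48 Hz, 80 Hz]: 56 Hz, 72 Hz.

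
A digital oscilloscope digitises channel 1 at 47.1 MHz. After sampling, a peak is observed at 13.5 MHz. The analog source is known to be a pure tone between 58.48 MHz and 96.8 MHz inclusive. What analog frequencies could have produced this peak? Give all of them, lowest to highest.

60.6 MHz, 80.7 MHz

Frequencies that alias to 13.5 MHz are k·fs ± 13.5 MHz for integer k ≥ 0.
k=0: 13.5 MHz.
k=1: 33.6 MHz, 60.6 MHz.
k=2: 80.7 MHz, 107.7 MHz.
k=3: 127.8 MHz, 154.8 MHz.
Within [58.48 MHz, 96.8 MHz]: 60.6 MHz, 80.7 MHz.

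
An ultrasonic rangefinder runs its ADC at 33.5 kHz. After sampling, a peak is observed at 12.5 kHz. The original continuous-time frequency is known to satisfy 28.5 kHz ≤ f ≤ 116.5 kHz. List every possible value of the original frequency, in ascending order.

46 kHz, 54.5 kHz, 79.5 kHz, 88 kHz, 113 kHz

Frequencies that alias to 12.5 kHz are k·fs ± 12.5 kHz for integer k ≥ 0.
k=0: 12.5 kHz.
k=1: 21 kHz, 46 kHz.
k=2: 54.5 kHz, 79.5 kHz.
k=3: 88 kHz, 113 kHz.
k=4: 121.5 kHz, 146.5 kHz.
Within [28.5 kHz, 116.5 kHz]: 46 kHz, 54.5 kHz, 79.5 kHz, 88 kHz, 113 kHz.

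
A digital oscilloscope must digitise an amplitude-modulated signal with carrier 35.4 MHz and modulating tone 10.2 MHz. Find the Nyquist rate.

AM sidebands sit at fc ± fm = 25.2 MHz and 45.6 MHz.
Highest-frequency component: 45.6 MHz.
Nyquist rate = 2 × 45.6 MHz = 91.2 MHz.

91.2 MHz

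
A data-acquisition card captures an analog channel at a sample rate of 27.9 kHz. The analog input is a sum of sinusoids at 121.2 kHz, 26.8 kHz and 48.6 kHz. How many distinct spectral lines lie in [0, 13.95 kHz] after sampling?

3

fs/2 = 13.95 kHz.
121.2 kHz mod fs = 9.6 kHz.
9.6 kHz ≤ fs/2 = 13.95 kHz, appears at 9.6 kHz.
26.8 kHz > fs/2 = 13.95 kHz, folds to fs − 26.8 kHz = 1.1 kHz.
48.6 kHz mod fs = 20.7 kHz.
20.7 kHz > fs/2 = 13.95 kHz, folds to fs − 20.7 kHz = 7.2 kHz.
Distinct values: {1.1 kHz, 7.2 kHz, 9.6 kHz} → 3.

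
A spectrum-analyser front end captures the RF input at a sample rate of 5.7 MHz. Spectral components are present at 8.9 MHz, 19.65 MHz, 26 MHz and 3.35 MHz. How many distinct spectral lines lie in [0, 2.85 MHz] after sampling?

fs/2 = 2.85 MHz.
8.9 MHz mod fs = 3.2 MHz.
3.2 MHz > fs/2 = 2.85 MHz, folds to fs − 3.2 MHz = 2.5 MHz.
19.65 MHz mod fs = 2.55 MHz.
2.55 MHz ≤ fs/2 = 2.85 MHz, appears at 2.55 MHz.
26 MHz mod fs = 3.2 MHz.
3.2 MHz > fs/2 = 2.85 MHz, folds to fs − 3.2 MHz = 2.5 MHz.
3.35 MHz > fs/2 = 2.85 MHz, folds to fs − 3.35 MHz = 2.35 MHz.
Distinct values: {2.35 MHz, 2.5 MHz, 2.55 MHz} → 3.

3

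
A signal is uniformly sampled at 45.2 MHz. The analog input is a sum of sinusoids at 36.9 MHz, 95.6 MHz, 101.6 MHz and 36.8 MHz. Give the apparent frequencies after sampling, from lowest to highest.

fs/2 = 22.6 MHz.
36.9 MHz > fs/2 = 22.6 MHz, folds to fs − 36.9 MHz = 8.3 MHz.
95.6 MHz mod fs = 5.2 MHz.
5.2 MHz ≤ fs/2 = 22.6 MHz, appears at 5.2 MHz.
101.6 MHz mod fs = 11.2 MHz.
11.2 MHz ≤ fs/2 = 22.6 MHz, appears at 11.2 MHz.
36.8 MHz > fs/2 = 22.6 MHz, folds to fs − 36.8 MHz = 8.4 MHz.
Distinct values: {5.2 MHz, 8.3 MHz, 8.4 MHz, 11.2 MHz}.

5.2 MHz, 8.3 MHz, 8.4 MHz, 11.2 MHz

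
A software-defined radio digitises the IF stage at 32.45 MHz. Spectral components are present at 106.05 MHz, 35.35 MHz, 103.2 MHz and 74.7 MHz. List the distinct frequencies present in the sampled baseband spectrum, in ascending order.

fs/2 = 16.225 MHz.
106.05 MHz mod fs = 8.7 MHz.
8.7 MHz ≤ fs/2 = 16.225 MHz, appears at 8.7 MHz.
35.35 MHz mod fs = 2.9 MHz.
2.9 MHz ≤ fs/2 = 16.225 MHz, appears at 2.9 MHz.
103.2 MHz mod fs = 5.85 MHz.
5.85 MHz ≤ fs/2 = 16.225 MHz, appears at 5.85 MHz.
74.7 MHz mod fs = 9.8 MHz.
9.8 MHz ≤ fs/2 = 16.225 MHz, appears at 9.8 MHz.
Distinct values: {2.9 MHz, 5.85 MHz, 8.7 MHz, 9.8 MHz}.

2.9 MHz, 5.85 MHz, 8.7 MHz, 9.8 MHz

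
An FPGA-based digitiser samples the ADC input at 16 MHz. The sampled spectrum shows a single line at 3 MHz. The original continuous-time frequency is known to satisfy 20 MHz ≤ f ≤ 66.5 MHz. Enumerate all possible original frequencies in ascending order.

Frequencies that alias to 3 MHz are k·fs ± 3 MHz for integer k ≥ 0.
k=0: 3 MHz.
k=1: 13 MHz, 19 MHz.
k=2: 29 MHz, 35 MHz.
k=3: 45 MHz, 51 MHz.
k=4: 61 MHz, 67 MHz.
k=5: 77 MHz, 83 MHz.
Within [20 MHz, 66.5 MHz]: 29 MHz, 35 MHz, 45 MHz, 51 MHz, 61 MHz.

29 MHz, 35 MHz, 45 MHz, 51 MHz, 61 MHz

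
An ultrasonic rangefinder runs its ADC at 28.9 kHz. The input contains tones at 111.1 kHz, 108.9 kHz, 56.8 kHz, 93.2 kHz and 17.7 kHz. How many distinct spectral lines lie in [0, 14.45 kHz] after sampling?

fs/2 = 14.45 kHz.
111.1 kHz mod fs = 24.4 kHz.
24.4 kHz > fs/2 = 14.45 kHz, folds to fs − 24.4 kHz = 4.5 kHz.
108.9 kHz mod fs = 22.2 kHz.
22.2 kHz > fs/2 = 14.45 kHz, folds to fs − 22.2 kHz = 6.7 kHz.
56.8 kHz mod fs = 27.9 kHz.
27.9 kHz > fs/2 = 14.45 kHz, folds to fs − 27.9 kHz = 1 kHz.
93.2 kHz mod fs = 6.5 kHz.
6.5 kHz ≤ fs/2 = 14.45 kHz, appears at 6.5 kHz.
17.7 kHz > fs/2 = 14.45 kHz, folds to fs − 17.7 kHz = 11.2 kHz.
Distinct values: {1 kHz, 4.5 kHz, 6.5 kHz, 6.7 kHz, 11.2 kHz} → 5.

5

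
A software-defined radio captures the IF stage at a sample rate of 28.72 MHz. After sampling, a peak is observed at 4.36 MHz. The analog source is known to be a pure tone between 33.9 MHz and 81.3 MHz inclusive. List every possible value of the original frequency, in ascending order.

Frequencies that alias to 4.36 MHz are k·fs ± 4.36 MHz for integer k ≥ 0.
k=0: 4.36 MHz.
k=1: 24.36 MHz, 33.08 MHz.
k=2: 53.08 MHz, 61.8 MHz.
k=3: 81.8 MHz, 90.52 MHz.
Within [33.9 MHz, 81.3 MHz]: 53.08 MHz, 61.8 MHz.

53.08 MHz, 61.8 MHz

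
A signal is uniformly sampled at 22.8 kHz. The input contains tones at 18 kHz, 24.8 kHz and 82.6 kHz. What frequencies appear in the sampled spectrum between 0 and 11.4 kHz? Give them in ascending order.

fs/2 = 11.4 kHz.
18 kHz > fs/2 = 11.4 kHz, folds to fs − 18 kHz = 4.8 kHz.
24.8 kHz mod fs = 2 kHz.
2 kHz ≤ fs/2 = 11.4 kHz, appears at 2 kHz.
82.6 kHz mod fs = 14.2 kHz.
14.2 kHz > fs/2 = 11.4 kHz, folds to fs − 14.2 kHz = 8.6 kHz.
Distinct values: {2 kHz, 4.8 kHz, 8.6 kHz}.

2 kHz, 4.8 kHz, 8.6 kHz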